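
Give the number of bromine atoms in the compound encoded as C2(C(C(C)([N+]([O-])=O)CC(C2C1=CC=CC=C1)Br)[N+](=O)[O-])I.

The symbol for bromine appears 1 time in the SMILES.

1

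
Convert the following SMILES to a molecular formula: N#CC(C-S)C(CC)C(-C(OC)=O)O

Heavy atoms from the SMILES: 9 C, 1 N, 3 O, 1 S.
Implicit hydrogens by atom environment:
  3 × C: 1 H each → 3
  2 × C: 3 H each → 6
  2 × C: 2 H each → 4
  2 × C: no H
  2 × O: no H
  1 × N: no H
  1 × O: 1 H
  1 × S: 1 H
  Total hydrogens = 15.
Molecular formula: C9H15NO3S

C9H15NO3S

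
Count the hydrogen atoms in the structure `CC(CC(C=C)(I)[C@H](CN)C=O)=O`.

Hydrogens are implicit in SMILES; fill each atom to its normal valence:
  3 × C: 2 H each → 6
  3 × C: 1 H each → 3
  2 × C: no H
  2 × O: no H
  1 × C: 3 H
  1 × I: no H
  1 × N: 2 H
  Total hydrogens = 14.

14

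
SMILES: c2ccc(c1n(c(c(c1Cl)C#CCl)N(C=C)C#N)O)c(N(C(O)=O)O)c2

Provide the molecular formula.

Heavy atoms from the SMILES: 16 C, 2 Cl, 4 N, 4 O.
Implicit hydrogens by atom environment:
  6 × C (aromatic): no H
  4 × C (aromatic): 1 H each → 4
  4 × C: no H
  3 × N: no H
  3 × O: 1 H each → 3
  2 × Cl: no H
  1 × C: 2 H
  1 × C: 1 H
  1 × N (aromatic): no H
  1 × O: no H
  Total hydrogens = 10.
Molecular formula: C16H10Cl2N4O4

C16H10Cl2N4O4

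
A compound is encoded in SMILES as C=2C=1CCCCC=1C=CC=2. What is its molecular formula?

Heavy atoms from the SMILES: 10 C.
Implicit hydrogens by atom environment:
  4 × C: 2 H each → 8
  4 × C (aromatic): 1 H each → 4
  2 × C (aromatic): no H
  Total hydrogens = 12.
Molecular formula: C10H12

C10H12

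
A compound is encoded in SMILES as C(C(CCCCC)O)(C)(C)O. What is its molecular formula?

Heavy atoms from the SMILES: 9 C, 2 O.
Implicit hydrogens by atom environment:
  4 × C: 2 H each → 8
  3 × C: 3 H each → 9
  2 × O: 1 H each → 2
  1 × C: 1 H
  1 × C: no H
  Total hydrogens = 20.
Molecular formula: C9H20O2

C9H20O2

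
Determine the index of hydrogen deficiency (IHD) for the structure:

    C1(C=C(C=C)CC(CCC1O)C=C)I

4

Molecular formula from the SMILES: C12H17IO.
DoU = (2C + 2 + N − H − X)/2 = (2·12 + 2 + 0 − 17 − 1)/2 = 8/2 = 4.
(Structurally: 1 ring(s) + 3 π bond(s) = 4.)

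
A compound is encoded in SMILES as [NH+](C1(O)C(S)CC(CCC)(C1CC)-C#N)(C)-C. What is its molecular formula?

Heavy atoms from the SMILES: 13 C, 2 N, 1 O, 1 S.
Implicit hydrogens by atom environment:
  4 × C: 3 H each → 12
  4 × C: 2 H each → 8
  3 × C: no H
  2 × C: 1 H each → 2
  1 × N (charge +1): 1 H
  1 × N: no H
  1 × O: 1 H
  1 × S: 1 H
  Total hydrogens = 25.
Net charge +1.
Molecular formula: C13H25N2OS+

C13H25N2OS+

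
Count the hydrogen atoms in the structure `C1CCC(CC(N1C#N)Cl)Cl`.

10

Hydrogens are implicit in SMILES; fill each atom to its normal valence:
  4 × C: 2 H each → 8
  2 × C: 1 H each → 2
  2 × Cl: no H
  2 × N: no H
  1 × C: no H
  Total hydrogens = 10.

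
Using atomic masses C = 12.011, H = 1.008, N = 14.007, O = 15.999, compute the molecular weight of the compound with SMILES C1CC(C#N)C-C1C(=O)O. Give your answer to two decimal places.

Molecular formula: C7H9NO2.
M = 7×12.011 + 9×1.008 + 1×14.007 + 2×15.999 = 139.15 g/mol.

139.15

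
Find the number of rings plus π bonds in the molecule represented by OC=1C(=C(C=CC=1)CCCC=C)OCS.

Molecular formula from the SMILES: C12H16O2S.
DoU = (2C + 2 + N − H − X)/2 = (2·12 + 2 + 0 − 16 − 0)/2 = 10/2 = 5.
(Structurally: 1 ring(s) + 4 π bond(s) = 5.)

5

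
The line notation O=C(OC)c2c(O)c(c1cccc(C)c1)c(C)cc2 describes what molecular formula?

C16H16O3

Heavy atoms from the SMILES: 16 C, 3 O.
Implicit hydrogens by atom environment:
  6 × C (aromatic): 1 H each → 6
  6 × C (aromatic): no H
  3 × C: 3 H each → 9
  2 × O: no H
  1 × C: no H
  1 × O: 1 H
  Total hydrogens = 16.
Molecular formula: C16H16O3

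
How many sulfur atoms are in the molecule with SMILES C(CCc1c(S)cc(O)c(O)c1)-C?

The symbol for sulfur appears 1 time in the SMILES.

1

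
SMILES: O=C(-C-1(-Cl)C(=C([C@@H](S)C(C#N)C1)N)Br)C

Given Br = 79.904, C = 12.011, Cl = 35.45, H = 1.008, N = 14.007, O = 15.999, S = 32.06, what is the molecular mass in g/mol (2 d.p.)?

309.61

Molecular formula: C9H10BrClN2OS.
M = 1×79.904 + 9×12.011 + 1×35.45 + 10×1.008 + 2×14.007 + 1×15.999 + 1×32.06 = 309.61 g/mol.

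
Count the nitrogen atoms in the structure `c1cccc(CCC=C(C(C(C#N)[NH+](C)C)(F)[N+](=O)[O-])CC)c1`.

The symbol for nitrogen appears 3 times in the SMILES.

3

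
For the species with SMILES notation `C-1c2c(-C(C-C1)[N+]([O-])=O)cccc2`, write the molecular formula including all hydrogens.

C10H11NO2

Heavy atoms from the SMILES: 10 C, 1 N, 2 O.
Implicit hydrogens by atom environment:
  4 × C (aromatic): 1 H each → 4
  3 × C: 2 H each → 6
  2 × C (aromatic): no H
  1 × C: 1 H
  1 × N (charge +1): no H
  1 × O: no H
  1 × O (charge -1): no H
  Total hydrogens = 11.
Molecular formula: C10H11NO2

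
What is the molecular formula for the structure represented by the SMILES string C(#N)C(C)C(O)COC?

Heavy atoms from the SMILES: 6 C, 1 N, 2 O.
Implicit hydrogens by atom environment:
  2 × C: 3 H each → 6
  2 × C: 1 H each → 2
  1 × C: 2 H
  1 × C: no H
  1 × N: no H
  1 × O: 1 H
  1 × O: no H
  Total hydrogens = 11.
Molecular formula: C6H11NO2

C6H11NO2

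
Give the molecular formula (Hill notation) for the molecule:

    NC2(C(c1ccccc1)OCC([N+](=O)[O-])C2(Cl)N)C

Heavy atoms from the SMILES: 12 C, 1 Cl, 3 N, 3 O.
Implicit hydrogens by atom environment:
  5 × C (aromatic): 1 H each → 5
  2 × C: 1 H each → 2
  2 × C: no H
  2 × N: 2 H each → 4
  2 × O: no H
  1 × C: 3 H
  1 × C: 2 H
  1 × C (aromatic): no H
  1 × Cl: no H
  1 × N (charge +1): no H
  1 × O (charge -1): no H
  Total hydrogens = 16.
Molecular formula: C12H16ClN3O3

C12H16ClN3O3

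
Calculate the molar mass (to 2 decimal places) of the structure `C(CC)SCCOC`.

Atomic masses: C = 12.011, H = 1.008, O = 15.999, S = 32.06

134.24

Molecular formula: C6H14OS.
M = 6×12.011 + 14×1.008 + 1×15.999 + 1×32.06 = 134.24 g/mol.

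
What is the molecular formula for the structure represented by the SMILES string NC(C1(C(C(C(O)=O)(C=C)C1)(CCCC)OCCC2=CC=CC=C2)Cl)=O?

C20H26ClNO4

Heavy atoms from the SMILES: 20 C, 1 Cl, 1 N, 4 O.
Implicit hydrogens by atom environment:
  7 × C: 2 H each → 14
  5 × C (aromatic): 1 H each → 5
  5 × C: no H
  3 × O: no H
  1 × C: 3 H
  1 × C: 1 H
  1 × C (aromatic): no H
  1 × Cl: no H
  1 × N: 2 H
  1 × O: 1 H
  Total hydrogens = 26.
Molecular formula: C20H26ClNO4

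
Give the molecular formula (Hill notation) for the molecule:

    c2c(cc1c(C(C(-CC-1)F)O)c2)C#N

C11H10FNO

Heavy atoms from the SMILES: 11 C, 1 F, 1 N, 1 O.
Implicit hydrogens by atom environment:
  3 × C (aromatic): 1 H each → 3
  3 × C (aromatic): no H
  2 × C: 2 H each → 4
  2 × C: 1 H each → 2
  1 × C: no H
  1 × F: no H
  1 × N: no H
  1 × O: 1 H
  Total hydrogens = 10.
Molecular formula: C11H10FNO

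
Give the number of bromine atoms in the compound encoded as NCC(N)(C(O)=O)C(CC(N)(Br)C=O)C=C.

The symbol for bromine appears 1 time in the SMILES.

1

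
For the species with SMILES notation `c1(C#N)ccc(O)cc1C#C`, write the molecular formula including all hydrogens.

Heavy atoms from the SMILES: 9 C, 1 N, 1 O.
Implicit hydrogens by atom environment:
  3 × C (aromatic): 1 H each → 3
  3 × C (aromatic): no H
  2 × C: no H
  1 × C: 1 H
  1 × N: no H
  1 × O: 1 H
  Total hydrogens = 5.
Molecular formula: C9H5NO

C9H5NO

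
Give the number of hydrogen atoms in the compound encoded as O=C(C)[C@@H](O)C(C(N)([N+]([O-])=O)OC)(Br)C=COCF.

14

Hydrogens are implicit in SMILES; fill each atom to its normal valence:
  4 × O: no H
  3 × C: 1 H each → 3
  3 × C: no H
  2 × C: 3 H each → 6
  1 × Br: no H
  1 × C: 2 H
  1 × F: no H
  1 × N: 2 H
  1 × N (charge +1): no H
  1 × O: 1 H
  1 × O (charge -1): no H
  Total hydrogens = 14.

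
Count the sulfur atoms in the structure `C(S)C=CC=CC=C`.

The symbol for sulfur appears 1 time in the SMILES.

1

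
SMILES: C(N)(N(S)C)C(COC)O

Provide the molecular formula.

C5H14N2O2S

Heavy atoms from the SMILES: 5 C, 2 N, 2 O, 1 S.
Implicit hydrogens by atom environment:
  2 × C: 3 H each → 6
  2 × C: 1 H each → 2
  1 × C: 2 H
  1 × N: 2 H
  1 × N: no H
  1 × O: 1 H
  1 × O: no H
  1 × S: 1 H
  Total hydrogens = 14.
Molecular formula: C5H14N2O2S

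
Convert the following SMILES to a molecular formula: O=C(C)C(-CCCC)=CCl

C8H13ClO

Heavy atoms from the SMILES: 8 C, 1 Cl, 1 O.
Implicit hydrogens by atom environment:
  3 × C: 2 H each → 6
  2 × C: 3 H each → 6
  2 × C: no H
  1 × C: 1 H
  1 × Cl: no H
  1 × O: no H
  Total hydrogens = 13.
Molecular formula: C8H13ClO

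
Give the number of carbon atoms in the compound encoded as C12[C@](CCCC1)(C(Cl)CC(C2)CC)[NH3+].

12

The symbol for carbon appears 12 times in the SMILES. (Cl is a single chlorine, not C + l.)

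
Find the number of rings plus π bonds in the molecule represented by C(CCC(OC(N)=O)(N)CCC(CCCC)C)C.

Molecular formula from the SMILES: C14H30N2O2.
DoU = (2C + 2 + N − H − X)/2 = (2·14 + 2 + 2 − 30 − 0)/2 = 2/2 = 1.
(Structurally: 0 ring(s) + 1 π bond(s) = 1.)

1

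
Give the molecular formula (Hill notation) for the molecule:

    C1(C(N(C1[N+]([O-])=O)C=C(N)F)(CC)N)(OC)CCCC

Heavy atoms from the SMILES: 12 C, 1 F, 4 N, 3 O.
Implicit hydrogens by atom environment:
  4 × C: 2 H each → 8
  3 × C: 3 H each → 9
  3 × C: no H
  2 × C: 1 H each → 2
  2 × N: 2 H each → 4
  2 × O: no H
  1 × F: no H
  1 × N: no H
  1 × N (charge +1): no H
  1 × O (charge -1): no H
  Total hydrogens = 23.
Molecular formula: C12H23FN4O3

C12H23FN4O3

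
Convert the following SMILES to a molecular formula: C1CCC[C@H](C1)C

Heavy atoms from the SMILES: 7 C.
Implicit hydrogens by atom environment:
  5 × C: 2 H each → 10
  1 × C: 3 H
  1 × C: 1 H
  Total hydrogens = 14.
Molecular formula: C7H14

C7H14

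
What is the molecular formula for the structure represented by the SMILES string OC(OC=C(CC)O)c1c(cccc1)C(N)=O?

C12H15NO4

Heavy atoms from the SMILES: 12 C, 1 N, 4 O.
Implicit hydrogens by atom environment:
  4 × C (aromatic): 1 H each → 4
  2 × C: 1 H each → 2
  2 × C: no H
  2 × C (aromatic): no H
  2 × O: 1 H each → 2
  2 × O: no H
  1 × C: 3 H
  1 × C: 2 H
  1 × N: 2 H
  Total hydrogens = 15.
Molecular formula: C12H15NO4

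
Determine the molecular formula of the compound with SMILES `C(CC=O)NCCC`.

C6H13NO

Heavy atoms from the SMILES: 6 C, 1 N, 1 O.
Implicit hydrogens by atom environment:
  4 × C: 2 H each → 8
  1 × C: 3 H
  1 × C: 1 H
  1 × N: 1 H
  1 × O: no H
  Total hydrogens = 13.
Molecular formula: C6H13NO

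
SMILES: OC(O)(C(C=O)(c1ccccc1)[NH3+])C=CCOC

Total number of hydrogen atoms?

Hydrogens are implicit in SMILES; fill each atom to its normal valence:
  5 × C (aromatic): 1 H each → 5
  3 × C: 1 H each → 3
  2 × C: no H
  2 × O: 1 H each → 2
  2 × O: no H
  1 × C: 3 H
  1 × C: 2 H
  1 × C (aromatic): no H
  1 × N (charge +1): 3 H
  Total hydrogens = 18.

18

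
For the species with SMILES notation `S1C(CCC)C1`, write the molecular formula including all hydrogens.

C5H10S

Heavy atoms from the SMILES: 5 C, 1 S.
Implicit hydrogens by atom environment:
  3 × C: 2 H each → 6
  1 × C: 3 H
  1 × C: 1 H
  1 × S: no H
  Total hydrogens = 10.
Molecular formula: C5H10S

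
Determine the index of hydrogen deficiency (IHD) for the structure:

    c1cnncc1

Molecular formula from the SMILES: C4H4N2.
DoU = (2C + 2 + N − H − X)/2 = (2·4 + 2 + 2 − 4 − 0)/2 = 8/2 = 4.
(Structurally: 1 ring(s) + 3 π bond(s) = 4.)

4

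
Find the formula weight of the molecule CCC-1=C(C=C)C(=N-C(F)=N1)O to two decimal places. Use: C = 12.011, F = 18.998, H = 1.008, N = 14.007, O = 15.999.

Molecular formula: C8H9FN2O.
M = 8×12.011 + 1×18.998 + 9×1.008 + 2×14.007 + 1×15.999 = 168.17 g/mol.

168.17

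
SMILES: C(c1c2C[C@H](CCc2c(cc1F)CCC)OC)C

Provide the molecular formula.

C16H23FO

Heavy atoms from the SMILES: 16 C, 1 F, 1 O.
Implicit hydrogens by atom environment:
  6 × C: 2 H each → 12
  5 × C (aromatic): no H
  3 × C: 3 H each → 9
  1 × C (aromatic): 1 H
  1 × C: 1 H
  1 × F: no H
  1 × O: no H
  Total hydrogens = 23.
Molecular formula: C16H23FO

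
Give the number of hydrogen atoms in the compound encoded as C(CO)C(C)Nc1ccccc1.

Hydrogens are implicit in SMILES; fill each atom to its normal valence:
  5 × C (aromatic): 1 H each → 5
  2 × C: 2 H each → 4
  1 × C: 3 H
  1 × C: 1 H
  1 × C (aromatic): no H
  1 × N: 1 H
  1 × O: 1 H
  Total hydrogens = 15.

15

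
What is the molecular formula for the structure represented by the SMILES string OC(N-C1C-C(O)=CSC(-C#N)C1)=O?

C8H10N2O3S

Heavy atoms from the SMILES: 8 C, 2 N, 3 O, 1 S.
Implicit hydrogens by atom environment:
  3 × C: 1 H each → 3
  3 × C: no H
  2 × C: 2 H each → 4
  2 × O: 1 H each → 2
  1 × N: 1 H
  1 × N: no H
  1 × O: no H
  1 × S: no H
  Total hydrogens = 10.
Molecular formula: C8H10N2O3S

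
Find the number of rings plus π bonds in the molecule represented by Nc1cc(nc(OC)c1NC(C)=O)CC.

Molecular formula from the SMILES: C10H15N3O2.
DoU = (2C + 2 + N − H − X)/2 = (2·10 + 2 + 3 − 15 − 0)/2 = 10/2 = 5.
(Structurally: 1 ring(s) + 4 π bond(s) = 5.)

5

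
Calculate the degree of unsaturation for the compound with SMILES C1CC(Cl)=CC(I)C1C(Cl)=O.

3

Molecular formula from the SMILES: C7H7Cl2IO.
DoU = (2C + 2 + N − H − X)/2 = (2·7 + 2 + 0 − 7 − 3)/2 = 6/2 = 3.
(Structurally: 1 ring(s) + 2 π bond(s) = 3.)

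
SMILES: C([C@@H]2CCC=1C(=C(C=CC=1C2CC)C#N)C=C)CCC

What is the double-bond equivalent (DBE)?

8

Molecular formula from the SMILES: C19H25N.
DoU = (2C + 2 + N − H − X)/2 = (2·19 + 2 + 1 − 25 − 0)/2 = 16/2 = 8.
(Structurally: 2 ring(s) + 6 π bond(s) = 8.)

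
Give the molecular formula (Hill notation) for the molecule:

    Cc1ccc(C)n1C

C7H11N

Heavy atoms from the SMILES: 7 C, 1 N.
Implicit hydrogens by atom environment:
  3 × C: 3 H each → 9
  2 × C (aromatic): 1 H each → 2
  2 × C (aromatic): no H
  1 × N (aromatic): no H
  Total hydrogens = 11.
Molecular formula: C7H11N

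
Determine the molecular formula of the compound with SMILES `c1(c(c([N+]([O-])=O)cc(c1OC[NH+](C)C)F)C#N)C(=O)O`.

C11H11FN3O5+

Heavy atoms from the SMILES: 11 C, 1 F, 3 N, 5 O.
Implicit hydrogens by atom environment:
  5 × C (aromatic): no H
  3 × O: no H
  2 × C: 3 H each → 6
  2 × C: no H
  1 × C: 2 H
  1 × C (aromatic): 1 H
  1 × F: no H
  1 × N (charge +1): 1 H
  1 × N (charge +1): no H
  1 × N: no H
  1 × O: 1 H
  1 × O (charge -1): no H
  Total hydrogens = 11.
Net charge +1.
Molecular formula: C11H11FN3O5+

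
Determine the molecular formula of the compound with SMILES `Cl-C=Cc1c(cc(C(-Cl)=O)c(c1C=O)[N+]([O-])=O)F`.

Heavy atoms from the SMILES: 10 C, 2 Cl, 1 F, 1 N, 4 O.
Implicit hydrogens by atom environment:
  5 × C (aromatic): no H
  3 × C: 1 H each → 3
  3 × O: no H
  2 × Cl: no H
  1 × C (aromatic): 1 H
  1 × C: no H
  1 × F: no H
  1 × N (charge +1): no H
  1 × O (charge -1): no H
  Total hydrogens = 4.
Molecular formula: C10H4Cl2FNO4

C10H4Cl2FNO4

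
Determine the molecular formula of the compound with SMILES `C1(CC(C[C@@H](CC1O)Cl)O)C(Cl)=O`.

C8H12Cl2O3

Heavy atoms from the SMILES: 8 C, 2 Cl, 3 O.
Implicit hydrogens by atom environment:
  4 × C: 1 H each → 4
  3 × C: 2 H each → 6
  2 × Cl: no H
  2 × O: 1 H each → 2
  1 × C: no H
  1 × O: no H
  Total hydrogens = 12.
Molecular formula: C8H12Cl2O3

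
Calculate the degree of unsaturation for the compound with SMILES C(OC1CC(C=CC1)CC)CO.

2

Molecular formula from the SMILES: C10H18O2.
DoU = (2C + 2 + N − H − X)/2 = (2·10 + 2 + 0 − 18 − 0)/2 = 4/2 = 2.
(Structurally: 1 ring(s) + 1 π bond(s) = 2.)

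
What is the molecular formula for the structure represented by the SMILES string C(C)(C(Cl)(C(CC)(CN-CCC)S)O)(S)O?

Heavy atoms from the SMILES: 10 C, 1 Cl, 1 N, 2 O, 2 S.
Implicit hydrogens by atom environment:
  4 × C: 2 H each → 8
  3 × C: 3 H each → 9
  3 × C: no H
  2 × O: 1 H each → 2
  2 × S: 1 H each → 2
  1 × Cl: no H
  1 × N: 1 H
  Total hydrogens = 22.
Molecular formula: C10H22ClNO2S2

C10H22ClNO2S2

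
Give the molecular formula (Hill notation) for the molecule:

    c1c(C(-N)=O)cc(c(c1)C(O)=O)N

C8H8N2O3

Heavy atoms from the SMILES: 8 C, 2 N, 3 O.
Implicit hydrogens by atom environment:
  3 × C (aromatic): 1 H each → 3
  3 × C (aromatic): no H
  2 × C: no H
  2 × N: 2 H each → 4
  2 × O: no H
  1 × O: 1 H
  Total hydrogens = 8.
Molecular formula: C8H8N2O3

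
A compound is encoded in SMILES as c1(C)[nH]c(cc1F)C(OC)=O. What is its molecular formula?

Heavy atoms from the SMILES: 7 C, 1 F, 1 N, 2 O.
Implicit hydrogens by atom environment:
  3 × C (aromatic): no H
  2 × C: 3 H each → 6
  2 × O: no H
  1 × C (aromatic): 1 H
  1 × C: no H
  1 × F: no H
  1 × N (aromatic): 1 H
  Total hydrogens = 8.
Molecular formula: C7H8FNO2

C7H8FNO2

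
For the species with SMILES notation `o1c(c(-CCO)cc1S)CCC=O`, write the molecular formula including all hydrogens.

C9H12O3S

Heavy atoms from the SMILES: 9 C, 3 O, 1 S.
Implicit hydrogens by atom environment:
  4 × C: 2 H each → 8
  3 × C (aromatic): no H
  1 × C (aromatic): 1 H
  1 × C: 1 H
  1 × O: 1 H
  1 × O (aromatic): no H
  1 × O: no H
  1 × S: 1 H
  Total hydrogens = 12.
Molecular formula: C9H12O3S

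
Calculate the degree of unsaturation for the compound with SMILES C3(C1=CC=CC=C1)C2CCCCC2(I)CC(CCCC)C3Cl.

Molecular formula from the SMILES: C20H28ClI.
DoU = (2C + 2 + N − H − X)/2 = (2·20 + 2 + 0 − 28 − 2)/2 = 12/2 = 6.
(Structurally: 3 ring(s) + 3 π bond(s) = 6.)

6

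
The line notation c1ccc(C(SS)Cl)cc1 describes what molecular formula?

Heavy atoms from the SMILES: 7 C, 1 Cl, 2 S.
Implicit hydrogens by atom environment:
  5 × C (aromatic): 1 H each → 5
  1 × C: 1 H
  1 × C (aromatic): no H
  1 × Cl: no H
  1 × S: 1 H
  1 × S: no H
  Total hydrogens = 7.
Molecular formula: C7H7ClS2

C7H7ClS2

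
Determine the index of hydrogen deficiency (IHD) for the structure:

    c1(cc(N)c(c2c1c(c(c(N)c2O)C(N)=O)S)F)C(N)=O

9

Molecular formula from the SMILES: C12H11FN4O3S.
DoU = (2C + 2 + N − H − X)/2 = (2·12 + 2 + 4 − 11 − 1)/2 = 18/2 = 9.
(Structurally: 2 ring(s) + 7 π bond(s) = 9.)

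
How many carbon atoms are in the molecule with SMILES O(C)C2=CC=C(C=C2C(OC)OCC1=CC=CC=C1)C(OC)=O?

18

The symbol for carbon appears 18 times in the SMILES.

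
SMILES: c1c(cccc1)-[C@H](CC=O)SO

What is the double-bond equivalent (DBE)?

Molecular formula from the SMILES: C9H10O2S.
DoU = (2C + 2 + N − H − X)/2 = (2·9 + 2 + 0 − 10 − 0)/2 = 10/2 = 5.
(Structurally: 1 ring(s) + 4 π bond(s) = 5.)

5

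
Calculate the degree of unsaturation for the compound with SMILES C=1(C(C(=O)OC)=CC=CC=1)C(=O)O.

6

Molecular formula from the SMILES: C9H8O4.
DoU = (2C + 2 + N − H − X)/2 = (2·9 + 2 + 0 − 8 − 0)/2 = 12/2 = 6.
(Structurally: 1 ring(s) + 5 π bond(s) = 6.)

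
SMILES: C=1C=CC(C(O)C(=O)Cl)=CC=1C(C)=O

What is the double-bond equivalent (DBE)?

6

Molecular formula from the SMILES: C10H9ClO3.
DoU = (2C + 2 + N − H − X)/2 = (2·10 + 2 + 0 − 9 − 1)/2 = 12/2 = 6.
(Structurally: 1 ring(s) + 5 π bond(s) = 6.)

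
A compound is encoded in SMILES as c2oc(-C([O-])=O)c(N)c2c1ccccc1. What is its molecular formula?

Heavy atoms from the SMILES: 11 C, 1 N, 3 O.
Implicit hydrogens by atom environment:
  6 × C (aromatic): 1 H each → 6
  4 × C (aromatic): no H
  1 × C: no H
  1 × N: 2 H
  1 × O (aromatic): no H
  1 × O: no H
  1 × O (charge -1): no H
  Total hydrogens = 8.
Net charge -1.
Molecular formula: C11H8NO3-

C11H8NO3-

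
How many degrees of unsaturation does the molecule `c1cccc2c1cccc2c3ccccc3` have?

Molecular formula from the SMILES: C16H12.
DoU = (2C + 2 + N − H − X)/2 = (2·16 + 2 + 0 − 12 − 0)/2 = 22/2 = 11.
(Structurally: 3 ring(s) + 8 π bond(s) = 11.)

11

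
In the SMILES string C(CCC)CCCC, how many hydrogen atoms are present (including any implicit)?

Hydrogens are implicit in SMILES; fill each atom to its normal valence:
  6 × C: 2 H each → 12
  2 × C: 3 H each → 6
  Total hydrogens = 18.

18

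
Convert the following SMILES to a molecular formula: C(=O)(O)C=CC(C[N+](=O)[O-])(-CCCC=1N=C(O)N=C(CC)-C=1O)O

Heavy atoms from the SMILES: 14 C, 3 N, 7 O.
Implicit hydrogens by atom environment:
  5 × C: 2 H each → 10
  4 × C (aromatic): no H
  4 × O: 1 H each → 4
  2 × C: 1 H each → 2
  2 × C: no H
  2 × N (aromatic): no H
  2 × O: no H
  1 × C: 3 H
  1 × N (charge +1): no H
  1 × O (charge -1): no H
  Total hydrogens = 19.
Molecular formula: C14H19N3O7

C14H19N3O7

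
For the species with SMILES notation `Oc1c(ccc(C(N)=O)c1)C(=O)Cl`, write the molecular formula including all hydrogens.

Heavy atoms from the SMILES: 8 C, 1 Cl, 1 N, 3 O.
Implicit hydrogens by atom environment:
  3 × C (aromatic): 1 H each → 3
  3 × C (aromatic): no H
  2 × C: no H
  2 × O: no H
  1 × Cl: no H
  1 × N: 2 H
  1 × O: 1 H
  Total hydrogens = 6.
Molecular formula: C8H6ClNO3

C8H6ClNO3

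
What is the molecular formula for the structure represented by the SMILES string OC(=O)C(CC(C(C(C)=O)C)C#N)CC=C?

Heavy atoms from the SMILES: 12 C, 1 N, 3 O.
Implicit hydrogens by atom environment:
  4 × C: 1 H each → 4
  3 × C: 2 H each → 6
  3 × C: no H
  2 × C: 3 H each → 6
  2 × O: no H
  1 × N: no H
  1 × O: 1 H
  Total hydrogens = 17.
Molecular formula: C12H17NO3

C12H17NO3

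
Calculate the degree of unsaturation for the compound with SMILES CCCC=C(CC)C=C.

Molecular formula from the SMILES: C9H16.
DoU = (2C + 2 + N − H − X)/2 = (2·9 + 2 + 0 − 16 − 0)/2 = 4/2 = 2.
(Structurally: 0 ring(s) + 2 π bond(s) = 2.)

2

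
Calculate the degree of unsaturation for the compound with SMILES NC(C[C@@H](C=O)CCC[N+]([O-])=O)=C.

Molecular formula from the SMILES: C8H14N2O3.
DoU = (2C + 2 + N − H − X)/2 = (2·8 + 2 + 2 − 14 − 0)/2 = 6/2 = 3.
(Structurally: 0 ring(s) + 3 π bond(s) = 3.)

3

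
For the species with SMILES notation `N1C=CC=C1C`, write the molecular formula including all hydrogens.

C5H7N

Heavy atoms from the SMILES: 5 C, 1 N.
Implicit hydrogens by atom environment:
  3 × C (aromatic): 1 H each → 3
  1 × C: 3 H
  1 × C (aromatic): no H
  1 × N (aromatic): 1 H
  Total hydrogens = 7.
Molecular formula: C5H7N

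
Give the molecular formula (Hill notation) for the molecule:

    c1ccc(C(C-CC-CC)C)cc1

Heavy atoms from the SMILES: 13 C.
Implicit hydrogens by atom environment:
  5 × C (aromatic): 1 H each → 5
  4 × C: 2 H each → 8
  2 × C: 3 H each → 6
  1 × C: 1 H
  1 × C (aromatic): no H
  Total hydrogens = 20.
Molecular formula: C13H20

C13H20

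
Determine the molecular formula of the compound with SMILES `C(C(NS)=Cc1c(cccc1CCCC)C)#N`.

Heavy atoms from the SMILES: 14 C, 2 N, 1 S.
Implicit hydrogens by atom environment:
  3 × C: 2 H each → 6
  3 × C (aromatic): 1 H each → 3
  3 × C (aromatic): no H
  2 × C: 3 H each → 6
  2 × C: no H
  1 × C: 1 H
  1 × N: 1 H
  1 × N: no H
  1 × S: 1 H
  Total hydrogens = 18.
Molecular formula: C14H18N2S

C14H18N2S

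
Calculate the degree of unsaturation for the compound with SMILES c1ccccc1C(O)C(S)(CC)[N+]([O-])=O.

Molecular formula from the SMILES: C10H13NO3S.
DoU = (2C + 2 + N − H − X)/2 = (2·10 + 2 + 1 − 13 − 0)/2 = 10/2 = 5.
(Structurally: 1 ring(s) + 4 π bond(s) = 5.)

5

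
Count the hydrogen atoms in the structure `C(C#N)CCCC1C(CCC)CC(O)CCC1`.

Hydrogens are implicit in SMILES; fill each atom to its normal valence:
  10 × C: 2 H each → 20
  3 × C: 1 H each → 3
  1 × C: 3 H
  1 × C: no H
  1 × N: no H
  1 × O: 1 H
  Total hydrogens = 27.

27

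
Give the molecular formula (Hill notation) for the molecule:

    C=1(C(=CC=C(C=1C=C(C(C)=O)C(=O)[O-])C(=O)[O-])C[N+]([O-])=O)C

[C14H11NO7]2-

Heavy atoms from the SMILES: 14 C, 1 N, 7 O.
Implicit hydrogens by atom environment:
  4 × C (aromatic): no H
  4 × C: no H
  4 × O: no H
  3 × O (charge -1): no H
  2 × C: 3 H each → 6
  2 × C (aromatic): 1 H each → 2
  1 × C: 2 H
  1 × C: 1 H
  1 × N (charge +1): no H
  Total hydrogens = 11.
Net charge -2.
Molecular formula: [C14H11NO7]2-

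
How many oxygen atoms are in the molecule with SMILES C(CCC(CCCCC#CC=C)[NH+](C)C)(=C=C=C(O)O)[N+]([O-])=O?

The symbol for oxygen appears 4 times in the SMILES.

4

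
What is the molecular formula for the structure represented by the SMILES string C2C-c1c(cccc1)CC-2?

Heavy atoms from the SMILES: 10 C.
Implicit hydrogens by atom environment:
  4 × C: 2 H each → 8
  4 × C (aromatic): 1 H each → 4
  2 × C (aromatic): no H
  Total hydrogens = 12.
Molecular formula: C10H12

C10H12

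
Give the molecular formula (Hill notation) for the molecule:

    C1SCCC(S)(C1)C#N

Heavy atoms from the SMILES: 6 C, 1 N, 2 S.
Implicit hydrogens by atom environment:
  4 × C: 2 H each → 8
  2 × C: no H
  1 × N: no H
  1 × S: 1 H
  1 × S: no H
  Total hydrogens = 9.
Molecular formula: C6H9NS2

C6H9NS2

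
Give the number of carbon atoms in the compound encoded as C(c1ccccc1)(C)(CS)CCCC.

13

The symbol for carbon appears 13 times in the SMILES. Lowercase c denotes aromatic carbon and counts toward C.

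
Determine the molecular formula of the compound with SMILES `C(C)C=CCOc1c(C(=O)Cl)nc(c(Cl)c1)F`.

C11H10Cl2FNO2

Heavy atoms from the SMILES: 11 C, 2 Cl, 1 F, 1 N, 2 O.
Implicit hydrogens by atom environment:
  4 × C (aromatic): no H
  2 × C: 2 H each → 4
  2 × C: 1 H each → 2
  2 × Cl: no H
  2 × O: no H
  1 × C: 3 H
  1 × C (aromatic): 1 H
  1 × C: no H
  1 × F: no H
  1 × N (aromatic): no H
  Total hydrogens = 10.
Molecular formula: C11H10Cl2FNO2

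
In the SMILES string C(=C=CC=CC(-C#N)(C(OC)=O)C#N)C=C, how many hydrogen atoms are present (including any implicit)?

Hydrogens are implicit in SMILES; fill each atom to its normal valence:
  5 × C: 1 H each → 5
  5 × C: no H
  2 × N: no H
  2 × O: no H
  1 × C: 3 H
  1 × C: 2 H
  Total hydrogens = 10.

10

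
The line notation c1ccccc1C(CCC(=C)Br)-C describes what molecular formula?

Heavy atoms from the SMILES: 1 Br, 12 C.
Implicit hydrogens by atom environment:
  5 × C (aromatic): 1 H each → 5
  3 × C: 2 H each → 6
  1 × Br: no H
  1 × C: 3 H
  1 × C: 1 H
  1 × C: no H
  1 × C (aromatic): no H
  Total hydrogens = 15.
Molecular formula: C12H15Br

C12H15Br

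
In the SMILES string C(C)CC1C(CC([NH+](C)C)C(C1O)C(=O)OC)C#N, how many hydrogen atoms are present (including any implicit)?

25

Hydrogens are implicit in SMILES; fill each atom to its normal valence:
  5 × C: 1 H each → 5
  4 × C: 3 H each → 12
  3 × C: 2 H each → 6
  2 × C: no H
  2 × O: no H
  1 × N (charge +1): 1 H
  1 × N: no H
  1 × O: 1 H
  Total hydrogens = 25.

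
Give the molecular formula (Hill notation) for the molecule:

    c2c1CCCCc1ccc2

Heavy atoms from the SMILES: 10 C.
Implicit hydrogens by atom environment:
  4 × C: 2 H each → 8
  4 × C (aromatic): 1 H each → 4
  2 × C (aromatic): no H
  Total hydrogens = 12.
Molecular formula: C10H12

C10H12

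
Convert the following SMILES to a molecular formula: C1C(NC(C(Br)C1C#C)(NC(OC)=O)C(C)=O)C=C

Heavy atoms from the SMILES: 1 Br, 13 C, 2 N, 3 O.
Implicit hydrogens by atom environment:
  5 × C: 1 H each → 5
  4 × C: no H
  3 × O: no H
  2 × C: 3 H each → 6
  2 × C: 2 H each → 4
  2 × N: 1 H each → 2
  1 × Br: no H
  Total hydrogens = 17.
Molecular formula: C13H17BrN2O3

C13H17BrN2O3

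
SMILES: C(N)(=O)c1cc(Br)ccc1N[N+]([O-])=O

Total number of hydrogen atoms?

Hydrogens are implicit in SMILES; fill each atom to its normal valence:
  3 × C (aromatic): 1 H each → 3
  3 × C (aromatic): no H
  2 × O: no H
  1 × Br: no H
  1 × C: no H
  1 × N: 2 H
  1 × N: 1 H
  1 × N (charge +1): no H
  1 × O (charge -1): no H
  Total hydrogens = 6.

6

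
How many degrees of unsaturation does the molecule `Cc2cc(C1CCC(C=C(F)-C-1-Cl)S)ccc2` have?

Molecular formula from the SMILES: C14H16ClFS.
DoU = (2C + 2 + N − H − X)/2 = (2·14 + 2 + 0 − 16 − 2)/2 = 12/2 = 6.
(Structurally: 2 ring(s) + 4 π bond(s) = 6.)

6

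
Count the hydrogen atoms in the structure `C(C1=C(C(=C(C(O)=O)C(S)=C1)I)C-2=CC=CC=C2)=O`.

9

Hydrogens are implicit in SMILES; fill each atom to its normal valence:
  6 × C (aromatic): 1 H each → 6
  6 × C (aromatic): no H
  2 × O: no H
  1 × C: 1 H
  1 × C: no H
  1 × I: no H
  1 × O: 1 H
  1 × S: 1 H
  Total hydrogens = 9.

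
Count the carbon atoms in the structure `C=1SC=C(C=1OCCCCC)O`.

9

The symbol for carbon appears 9 times in the SMILES.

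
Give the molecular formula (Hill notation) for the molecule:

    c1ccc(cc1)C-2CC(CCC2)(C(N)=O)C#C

C15H17NO

Heavy atoms from the SMILES: 15 C, 1 N, 1 O.
Implicit hydrogens by atom environment:
  5 × C (aromatic): 1 H each → 5
  4 × C: 2 H each → 8
  3 × C: no H
  2 × C: 1 H each → 2
  1 × C (aromatic): no H
  1 × N: 2 H
  1 × O: no H
  Total hydrogens = 17.
Molecular formula: C15H17NO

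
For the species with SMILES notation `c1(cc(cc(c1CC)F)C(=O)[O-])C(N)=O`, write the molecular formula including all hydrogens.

Heavy atoms from the SMILES: 10 C, 1 F, 1 N, 3 O.
Implicit hydrogens by atom environment:
  4 × C (aromatic): no H
  2 × C (aromatic): 1 H each → 2
  2 × C: no H
  2 × O: no H
  1 × C: 3 H
  1 × C: 2 H
  1 × F: no H
  1 × N: 2 H
  1 × O (charge -1): no H
  Total hydrogens = 9.
Net charge -1.
Molecular formula: C10H9FNO3-

C10H9FNO3-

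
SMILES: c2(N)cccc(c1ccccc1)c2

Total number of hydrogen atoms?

11

Hydrogens are implicit in SMILES; fill each atom to its normal valence:
  9 × C (aromatic): 1 H each → 9
  3 × C (aromatic): no H
  1 × N: 2 H
  Total hydrogens = 11.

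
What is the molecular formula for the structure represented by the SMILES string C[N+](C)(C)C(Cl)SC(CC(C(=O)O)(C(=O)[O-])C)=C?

C11H18ClNO4S

Heavy atoms from the SMILES: 11 C, 1 Cl, 1 N, 4 O, 1 S.
Implicit hydrogens by atom environment:
  4 × C: 3 H each → 12
  4 × C: no H
  2 × C: 2 H each → 4
  2 × O: no H
  1 × C: 1 H
  1 × Cl: no H
  1 × N (charge +1): no H
  1 × O: 1 H
  1 × O (charge -1): no H
  1 × S: no H
  Total hydrogens = 18.
Molecular formula: C11H18ClNO4S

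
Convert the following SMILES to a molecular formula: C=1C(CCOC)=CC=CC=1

Heavy atoms from the SMILES: 9 C, 1 O.
Implicit hydrogens by atom environment:
  5 × C (aromatic): 1 H each → 5
  2 × C: 2 H each → 4
  1 × C: 3 H
  1 × C (aromatic): no H
  1 × O: no H
  Total hydrogens = 12.
Molecular formula: C9H12O

C9H12O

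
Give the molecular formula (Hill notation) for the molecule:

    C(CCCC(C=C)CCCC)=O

C11H20O

Heavy atoms from the SMILES: 11 C, 1 O.
Implicit hydrogens by atom environment:
  7 × C: 2 H each → 14
  3 × C: 1 H each → 3
  1 × C: 3 H
  1 × O: no H
  Total hydrogens = 20.
Molecular formula: C11H20O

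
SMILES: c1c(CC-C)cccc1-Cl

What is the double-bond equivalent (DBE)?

4

Molecular formula from the SMILES: C9H11Cl.
DoU = (2C + 2 + N − H − X)/2 = (2·9 + 2 + 0 − 11 − 1)/2 = 8/2 = 4.
(Structurally: 1 ring(s) + 3 π bond(s) = 4.)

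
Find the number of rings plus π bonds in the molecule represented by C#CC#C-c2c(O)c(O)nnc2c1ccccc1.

12

Molecular formula from the SMILES: C14H8N2O2.
DoU = (2C + 2 + N − H − X)/2 = (2·14 + 2 + 2 − 8 − 0)/2 = 24/2 = 12.
(Structurally: 2 ring(s) + 10 π bond(s) = 12.)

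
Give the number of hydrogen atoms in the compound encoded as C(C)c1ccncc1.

9

Hydrogens are implicit in SMILES; fill each atom to its normal valence:
  4 × C (aromatic): 1 H each → 4
  1 × C: 3 H
  1 × C: 2 H
  1 × C (aromatic): no H
  1 × N (aromatic): no H
  Total hydrogens = 9.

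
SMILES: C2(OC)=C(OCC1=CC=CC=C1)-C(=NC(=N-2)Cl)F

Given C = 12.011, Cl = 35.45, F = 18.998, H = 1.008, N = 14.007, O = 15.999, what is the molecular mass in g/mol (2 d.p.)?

268.67

Molecular formula: C12H10ClFN2O2.
M = 12×12.011 + 1×35.45 + 1×18.998 + 10×1.008 + 2×14.007 + 2×15.999 = 268.67 g/mol.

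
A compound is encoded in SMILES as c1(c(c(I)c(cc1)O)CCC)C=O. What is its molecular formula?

C10H11IO2

Heavy atoms from the SMILES: 10 C, 1 I, 2 O.
Implicit hydrogens by atom environment:
  4 × C (aromatic): no H
  2 × C: 2 H each → 4
  2 × C (aromatic): 1 H each → 2
  1 × C: 3 H
  1 × C: 1 H
  1 × I: no H
  1 × O: 1 H
  1 × O: no H
  Total hydrogens = 11.
Molecular formula: C10H11IO2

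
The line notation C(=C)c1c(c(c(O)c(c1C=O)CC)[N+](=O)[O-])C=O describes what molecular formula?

Heavy atoms from the SMILES: 12 C, 1 N, 5 O.
Implicit hydrogens by atom environment:
  6 × C (aromatic): no H
  3 × C: 1 H each → 3
  3 × O: no H
  2 × C: 2 H each → 4
  1 × C: 3 H
  1 × N (charge +1): no H
  1 × O: 1 H
  1 × O (charge -1): no H
  Total hydrogens = 11.
Molecular formula: C12H11NO5

C12H11NO5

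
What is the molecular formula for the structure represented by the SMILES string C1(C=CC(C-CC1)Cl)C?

Heavy atoms from the SMILES: 8 C, 1 Cl.
Implicit hydrogens by atom environment:
  4 × C: 1 H each → 4
  3 × C: 2 H each → 6
  1 × C: 3 H
  1 × Cl: no H
  Total hydrogens = 13.
Molecular formula: C8H13Cl

C8H13Cl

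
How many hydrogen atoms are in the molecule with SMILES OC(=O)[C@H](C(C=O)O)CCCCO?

Hydrogens are implicit in SMILES; fill each atom to its normal valence:
  4 × C: 2 H each → 8
  3 × C: 1 H each → 3
  3 × O: 1 H each → 3
  2 × O: no H
  1 × C: no H
  Total hydrogens = 14.

14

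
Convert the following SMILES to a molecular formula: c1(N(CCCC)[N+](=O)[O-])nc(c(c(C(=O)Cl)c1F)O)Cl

C10H10Cl2FN3O4

Heavy atoms from the SMILES: 10 C, 2 Cl, 1 F, 3 N, 4 O.
Implicit hydrogens by atom environment:
  5 × C (aromatic): no H
  3 × C: 2 H each → 6
  2 × Cl: no H
  2 × O: no H
  1 × C: 3 H
  1 × C: no H
  1 × F: no H
  1 × N (aromatic): no H
  1 × N: no H
  1 × N (charge +1): no H
  1 × O: 1 H
  1 × O (charge -1): no H
  Total hydrogens = 10.
Molecular formula: C10H10Cl2FN3O4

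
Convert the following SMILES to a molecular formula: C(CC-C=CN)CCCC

C9H19N

Heavy atoms from the SMILES: 9 C, 1 N.
Implicit hydrogens by atom environment:
  6 × C: 2 H each → 12
  2 × C: 1 H each → 2
  1 × C: 3 H
  1 × N: 2 H
  Total hydrogens = 19.
Molecular formula: C9H19N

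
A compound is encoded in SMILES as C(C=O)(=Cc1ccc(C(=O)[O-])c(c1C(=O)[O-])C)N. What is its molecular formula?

[C12H9NO5]2-

Heavy atoms from the SMILES: 12 C, 1 N, 5 O.
Implicit hydrogens by atom environment:
  4 × C (aromatic): no H
  3 × C: no H
  3 × O: no H
  2 × C (aromatic): 1 H each → 2
  2 × C: 1 H each → 2
  2 × O (charge -1): no H
  1 × C: 3 H
  1 × N: 2 H
  Total hydrogens = 9.
Net charge -2.
Molecular formula: [C12H9NO5]2-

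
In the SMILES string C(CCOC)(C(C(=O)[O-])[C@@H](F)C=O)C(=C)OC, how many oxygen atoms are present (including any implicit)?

5

The symbol for oxygen appears 5 times in the SMILES.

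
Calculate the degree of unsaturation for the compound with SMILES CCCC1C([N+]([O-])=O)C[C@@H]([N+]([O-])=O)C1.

Molecular formula from the SMILES: C8H14N2O4.
DoU = (2C + 2 + N − H − X)/2 = (2·8 + 2 + 2 − 14 − 0)/2 = 6/2 = 3.
(Structurally: 1 ring(s) + 2 π bond(s) = 3.)

3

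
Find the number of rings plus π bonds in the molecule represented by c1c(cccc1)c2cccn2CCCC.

7

Molecular formula from the SMILES: C14H17N.
DoU = (2C + 2 + N − H − X)/2 = (2·14 + 2 + 1 − 17 − 0)/2 = 14/2 = 7.
(Structurally: 2 ring(s) + 5 π bond(s) = 7.)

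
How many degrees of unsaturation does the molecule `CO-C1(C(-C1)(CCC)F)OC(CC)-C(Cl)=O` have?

Molecular formula from the SMILES: C11H18ClFO3.
DoU = (2C + 2 + N − H − X)/2 = (2·11 + 2 + 0 − 18 − 2)/2 = 4/2 = 2.
(Structurally: 1 ring(s) + 1 π bond(s) = 2.)

2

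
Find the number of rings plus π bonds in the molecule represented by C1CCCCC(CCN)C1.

1

Molecular formula from the SMILES: C9H19N.
DoU = (2C + 2 + N − H − X)/2 = (2·9 + 2 + 1 − 19 − 0)/2 = 2/2 = 1.
(Structurally: 1 ring(s) + 0 π bond(s) = 1.)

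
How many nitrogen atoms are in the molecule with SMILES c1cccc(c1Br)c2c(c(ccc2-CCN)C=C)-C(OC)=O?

The symbol for nitrogen appears 1 time in the SMILES.

1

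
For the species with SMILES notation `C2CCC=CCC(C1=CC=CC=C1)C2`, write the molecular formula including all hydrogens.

Heavy atoms from the SMILES: 14 C.
Implicit hydrogens by atom environment:
  5 × C: 2 H each → 10
  5 × C (aromatic): 1 H each → 5
  3 × C: 1 H each → 3
  1 × C (aromatic): no H
  Total hydrogens = 18.
Molecular formula: C14H18

C14H18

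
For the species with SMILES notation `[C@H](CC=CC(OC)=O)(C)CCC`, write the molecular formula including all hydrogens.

C10H18O2

Heavy atoms from the SMILES: 10 C, 2 O.
Implicit hydrogens by atom environment:
  3 × C: 3 H each → 9
  3 × C: 2 H each → 6
  3 × C: 1 H each → 3
  2 × O: no H
  1 × C: no H
  Total hydrogens = 18.
Molecular formula: C10H18O2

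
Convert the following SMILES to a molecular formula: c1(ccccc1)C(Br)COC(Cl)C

C10H12BrClO

Heavy atoms from the SMILES: 1 Br, 10 C, 1 Cl, 1 O.
Implicit hydrogens by atom environment:
  5 × C (aromatic): 1 H each → 5
  2 × C: 1 H each → 2
  1 × Br: no H
  1 × C: 3 H
  1 × C: 2 H
  1 × C (aromatic): no H
  1 × Cl: no H
  1 × O: no H
  Total hydrogens = 12.
Molecular formula: C10H12BrClO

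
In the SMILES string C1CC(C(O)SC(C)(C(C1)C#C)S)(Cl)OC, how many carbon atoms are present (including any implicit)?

11

The symbol for carbon appears 11 times in the SMILES. (Cl is a single chlorine, not C + l.)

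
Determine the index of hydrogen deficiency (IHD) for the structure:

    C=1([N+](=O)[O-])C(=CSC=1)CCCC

Molecular formula from the SMILES: C8H11NO2S.
DoU = (2C + 2 + N − H − X)/2 = (2·8 + 2 + 1 − 11 − 0)/2 = 8/2 = 4.
(Structurally: 1 ring(s) + 3 π bond(s) = 4.)

4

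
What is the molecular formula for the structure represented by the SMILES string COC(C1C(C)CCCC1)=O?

Heavy atoms from the SMILES: 9 C, 2 O.
Implicit hydrogens by atom environment:
  4 × C: 2 H each → 8
  2 × C: 3 H each → 6
  2 × C: 1 H each → 2
  2 × O: no H
  1 × C: no H
  Total hydrogens = 16.
Molecular formula: C9H16O2

C9H16O2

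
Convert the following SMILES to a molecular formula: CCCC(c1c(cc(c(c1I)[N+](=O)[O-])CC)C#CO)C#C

C16H16INO3

Heavy atoms from the SMILES: 16 C, 1 I, 1 N, 3 O.
Implicit hydrogens by atom environment:
  5 × C (aromatic): no H
  3 × C: 2 H each → 6
  3 × C: no H
  2 × C: 3 H each → 6
  2 × C: 1 H each → 2
  1 × C (aromatic): 1 H
  1 × I: no H
  1 × N (charge +1): no H
  1 × O: 1 H
  1 × O: no H
  1 × O (charge -1): no H
  Total hydrogens = 16.
Molecular formula: C16H16INO3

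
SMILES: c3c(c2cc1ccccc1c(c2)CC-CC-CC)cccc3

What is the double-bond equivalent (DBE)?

11

Molecular formula from the SMILES: C22H24.
DoU = (2C + 2 + N − H − X)/2 = (2·22 + 2 + 0 − 24 − 0)/2 = 22/2 = 11.
(Structurally: 3 ring(s) + 8 π bond(s) = 11.)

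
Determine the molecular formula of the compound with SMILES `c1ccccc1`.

C6H6

Heavy atoms from the SMILES: 6 C.
Implicit hydrogens by atom environment:
  6 × C (aromatic): 1 H each → 6
  Total hydrogens = 6.
Molecular formula: C6H6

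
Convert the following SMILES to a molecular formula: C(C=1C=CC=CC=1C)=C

C9H10

Heavy atoms from the SMILES: 9 C.
Implicit hydrogens by atom environment:
  4 × C (aromatic): 1 H each → 4
  2 × C (aromatic): no H
  1 × C: 3 H
  1 × C: 2 H
  1 × C: 1 H
  Total hydrogens = 10.
Molecular formula: C9H10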